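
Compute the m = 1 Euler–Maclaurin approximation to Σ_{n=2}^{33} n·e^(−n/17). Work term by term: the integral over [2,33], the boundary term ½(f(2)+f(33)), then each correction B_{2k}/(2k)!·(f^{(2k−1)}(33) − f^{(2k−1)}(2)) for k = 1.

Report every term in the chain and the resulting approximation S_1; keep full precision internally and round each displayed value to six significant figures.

Integral: ∫_2^33 x·e^(−x/17) dx = 165.145.
½[f(2) + f(33)] = ½[1.77802 + 4.73665] = 3.25734.
Integral + boundary = 168.403.
Order-1 term: 1/12 · (-0.135092 − 0.784420) = -0.0766260.

S_1 ≈ 168.326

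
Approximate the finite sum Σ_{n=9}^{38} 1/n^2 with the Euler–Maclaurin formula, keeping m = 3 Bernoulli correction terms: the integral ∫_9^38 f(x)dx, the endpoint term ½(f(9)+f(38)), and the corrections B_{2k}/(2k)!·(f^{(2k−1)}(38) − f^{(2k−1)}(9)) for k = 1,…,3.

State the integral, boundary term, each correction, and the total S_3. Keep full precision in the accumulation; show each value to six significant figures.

∫_9^38 1/x^2 dx evaluates to 0.0847953.
Boundary: ½(f(9) + f(38)) = ½(0.0123457 + 0.000692521) = 0.00651910.
Running total after boundary: 0.0913144.
Correction k=1: B_{2}/2! · (f^{(1)}(38) − f^{(1)}(9)) = 1/12 · (-3.64485e-05 − (-0.00274348)) = 0.000225586.
Partial sum through k=1: 0.0915400.
Correction k=2: B_{4}/4! · (f^{(3)}(38) − f^{(3)}(9)) = −1/720 · (-3.02896e-07 − (-0.000406442)) = -5.64082e-07.
Partial sum through k=2: 0.0915394.
Correction k=3: B_{6}/6! · (f^{(5)}(38) − f^{(5)}(9)) = 1/30240 · (-6.29285e-09 − (-0.000150534)) = 4.97777e-09.

S_3 ≈ 0.0915394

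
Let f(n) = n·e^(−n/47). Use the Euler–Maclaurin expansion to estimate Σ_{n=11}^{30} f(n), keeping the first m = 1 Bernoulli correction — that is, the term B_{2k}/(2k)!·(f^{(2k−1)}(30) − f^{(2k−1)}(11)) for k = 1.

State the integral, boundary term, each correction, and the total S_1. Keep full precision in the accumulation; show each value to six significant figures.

∫_11^30 x·e^(−x/47) dx evaluates to 245.638.
Boundary: ½(f(11) + f(30)) = ½(8.70461 + 15.8457) = 12.2752.
Running total after boundary: 257.914.
k=1: B_{2}/(2)! × [f^{(1)}(30) − f^{(1)}(11)] = 1/12 × (0.191048 − 0.606124) = -0.0345897.

S_1 ≈ 257.879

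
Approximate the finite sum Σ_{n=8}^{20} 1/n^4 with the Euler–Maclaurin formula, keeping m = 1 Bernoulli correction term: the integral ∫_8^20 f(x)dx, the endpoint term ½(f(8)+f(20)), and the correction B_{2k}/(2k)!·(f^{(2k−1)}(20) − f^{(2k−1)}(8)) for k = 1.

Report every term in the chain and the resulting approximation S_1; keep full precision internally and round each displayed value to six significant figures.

The integral term ∫_8^20 1/x^4 dx = 0.000609375.
Endpoint term: (f(8) + f(20))/2 = (0.000244141 + 6.25000e-06)/2 = 0.000125195.
Integral + boundary = 0.000734570.
Order-1 term: 1/12 · (-1.25000e-06 − (-0.000122070)) = 1.00684e-05.

S_1 ≈ 0.000744639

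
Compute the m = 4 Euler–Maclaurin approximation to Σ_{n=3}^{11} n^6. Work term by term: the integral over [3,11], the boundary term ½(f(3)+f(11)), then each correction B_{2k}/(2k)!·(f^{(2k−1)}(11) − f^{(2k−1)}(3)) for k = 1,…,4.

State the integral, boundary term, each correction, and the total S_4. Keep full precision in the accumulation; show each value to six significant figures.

∫_3^11 x^6 dx evaluates to 2.78357e+06.
Endpoint term: (f(3) + f(11))/2 = (729.000 + 1.77156e+06)/2 = 886145.
So far: 3.66971e+06.
Correction k=1: B_{2}/2! · (f^{(1)}(11) − f^{(1)}(3)) = 1/12 · (966306 − 1458.00) = 80404.0.
Running total after k=1: 3.75012e+06.
Correction k=2: B_{4}/4! · (f^{(3)}(11) − f^{(3)}(3)) = −1/720 · (159720 − 3240.00) = -217.333.
Running total after k=2: 3.74990e+06.
Correction k=3: B_{6}/6! · (f^{(5)}(11) − f^{(5)}(3)) = 1/30240 · (7920.00 − 2160.00) = 0.190476.
Running total after k=3: 3.74990e+06.
Correction k=4: B_{8}/8! · (f^{(7)}(11) − f^{(7)}(3)) = −1/1209600 · (0.00000 − 0.00000) = 0.00000.

S_4 ≈ 3.74990e+06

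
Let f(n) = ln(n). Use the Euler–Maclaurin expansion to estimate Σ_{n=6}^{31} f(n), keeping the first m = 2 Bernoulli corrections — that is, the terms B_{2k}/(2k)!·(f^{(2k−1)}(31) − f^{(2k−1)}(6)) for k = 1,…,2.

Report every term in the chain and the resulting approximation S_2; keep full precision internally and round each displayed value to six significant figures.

S_2 ≈ 73.3047

The integral term ∫_6^31 ln(x) dx = 70.7030.
½[f(6) + f(31)] = ½[1.79176 + 3.43399] = 2.61287.
Running total after boundary: 73.3159.
k=1: B_{2}/(2)! × [f^{(1)}(31) − f^{(1)}(6)] = 1/12 × (0.0322581 − 0.166667) = -0.0112007.
Running total after k=1: 73.3047.
k=2: B_{4}/(4)! × [f^{(3)}(31) − f^{(3)}(6)] = −1/720 × (6.71344e-05 − 0.00925926) = 1.27668e-05.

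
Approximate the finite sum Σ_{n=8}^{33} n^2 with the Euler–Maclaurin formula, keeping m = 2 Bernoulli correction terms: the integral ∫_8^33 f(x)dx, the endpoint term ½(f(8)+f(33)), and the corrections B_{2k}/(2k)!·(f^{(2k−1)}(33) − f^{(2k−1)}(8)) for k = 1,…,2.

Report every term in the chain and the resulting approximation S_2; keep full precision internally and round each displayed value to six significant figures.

S_2 ≈ 12389.0

∫_8^33 x^2 dx evaluates to 11808.3.
½[f(8) + f(33)] = ½[64.0000 + 1089.00] = 576.500.
So far: 12384.8.
Order-1 term: 1/12 · (66.0000 − 16.0000) = 4.16667.
After k=1: 12389.0.
Order-2 term: −1/720 · (0.00000 − 0.00000) = 0.00000.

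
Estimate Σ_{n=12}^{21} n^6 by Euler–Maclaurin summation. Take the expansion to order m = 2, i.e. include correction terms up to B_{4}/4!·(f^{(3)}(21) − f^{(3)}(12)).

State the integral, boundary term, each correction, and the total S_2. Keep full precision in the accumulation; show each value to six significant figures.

The integral term ∫_12^21 x^6 dx = 2.52180e+08.
½[f(12) + f(21)] = ½[2.98598e+06 + 8.57661e+07] = 4.43761e+07.
Integral + boundary = 2.96556e+08.
Order-1 term: 1/12 · (2.45046e+07 − 1.49299e+06) = 1.91763e+06.
Running total after k=1: 2.98473e+08.
Order-2 term: −1/720 · (1.11132e+06 − 207360) = -1255.50.

S_2 ≈ 2.98472e+08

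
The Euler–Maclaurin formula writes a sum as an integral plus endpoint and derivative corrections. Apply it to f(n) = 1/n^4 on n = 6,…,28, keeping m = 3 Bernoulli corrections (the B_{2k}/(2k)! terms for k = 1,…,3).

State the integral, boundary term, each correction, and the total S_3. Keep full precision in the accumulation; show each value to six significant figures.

The integral term ∫_6^28 1/x^4 dx = 0.00152803.
Endpoint term: (f(6) + f(28))/2 = (0.000771605 + 1.62693e-06)/2 = 0.000386616.
Integral + boundary = 0.00191464.
Order-1 term: 1/12 · (-2.32418e-07 − (-0.000514403)) = 4.28476e-05.
Partial sum through k=1: 0.00195749.
Order-2 term: −1/720 · (-8.89355e-09 − (-0.000428669)) = -5.95362e-07.
Partial sum through k=2: 0.00195689.
Order-3 term: 1/30240 · (-6.35253e-10 − (-0.000666819)) = 2.20509e-08.

S_3 ≈ 0.00195692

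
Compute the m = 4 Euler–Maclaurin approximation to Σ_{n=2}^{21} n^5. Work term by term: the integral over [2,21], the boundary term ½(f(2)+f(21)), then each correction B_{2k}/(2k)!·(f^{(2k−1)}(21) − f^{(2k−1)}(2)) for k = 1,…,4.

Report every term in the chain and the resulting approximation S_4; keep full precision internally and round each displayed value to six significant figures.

Integral: ∫_2^21 x^5 dx = 1.42943e+07.
½[f(2) + f(21)] = ½[32.0000 + 4.08410e+06] = 2.04207e+06.
Integral + boundary = 1.63364e+07.
Order-1 term: 1/12 · (972405 − 80.0000) = 81027.1.
After k=1: 1.64174e+07.
Order-2 term: −1/720 · (26460.0 − 240.000) = -36.4167.
After k=2: 1.64174e+07.
Order-3 term: 1/30240 · (120.000 − 120.000) = 0.00000.
After k=3: 1.64174e+07.
Order-4 term: −1/1209600 · (0.00000 − 0.00000) = 0.00000.

S_4 ≈ 1.64174e+07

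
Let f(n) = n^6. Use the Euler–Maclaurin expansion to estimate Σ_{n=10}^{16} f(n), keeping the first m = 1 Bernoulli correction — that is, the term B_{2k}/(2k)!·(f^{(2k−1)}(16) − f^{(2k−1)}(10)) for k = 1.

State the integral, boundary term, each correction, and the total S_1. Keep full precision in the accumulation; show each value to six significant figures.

∫_10^16 x^6 dx evaluates to 3.69194e+07.
Endpoint term: (f(10) + f(16))/2 = (1.00000e+06 + 1.67772e+07)/2 = 8.88861e+06.
Integral + boundary = 4.58080e+07.
k=1: B_{2}/(2)! × [f^{(1)}(16) − f^{(1)}(10)] = 1/12 × (6.29146e+06 − 600000) = 474288.

S_1 ≈ 4.62822e+07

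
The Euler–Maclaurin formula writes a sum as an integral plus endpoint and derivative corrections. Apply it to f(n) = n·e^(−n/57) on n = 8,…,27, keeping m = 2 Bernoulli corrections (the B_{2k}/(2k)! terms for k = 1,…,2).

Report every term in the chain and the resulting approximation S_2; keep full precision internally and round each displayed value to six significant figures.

S_2 ≈ 250.184

Integral: ∫_8^27 x·e^(−x/57) dx = 238.336.
Boundary: ½(f(8) + f(27)) = ½(6.95243 + 16.8130) = 11.8827.
Integral + boundary = 250.219.
Correction k=1: B_{2}/2! · (f^{(1)}(27) − f^{(1)}(8)) = 1/12 · (0.327739 − 0.747081) = -0.0349452.
Partial sum through k=1: 250.184.
Correction k=2: B_{4}/4! · (f^{(3)}(27) − f^{(3)}(8)) = −1/720 · (0.000484194 − 0.000764908) = 3.89881e-07.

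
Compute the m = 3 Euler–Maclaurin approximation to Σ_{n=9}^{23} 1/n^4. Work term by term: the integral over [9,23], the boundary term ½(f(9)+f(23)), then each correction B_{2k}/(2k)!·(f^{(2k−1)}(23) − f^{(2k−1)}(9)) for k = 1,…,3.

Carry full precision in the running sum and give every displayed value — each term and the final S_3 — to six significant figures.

S_3 ≈ 0.000513405

Integral: ∫_9^23 1/x^4 dx = 0.000429851.
Endpoint term: (f(9) + f(23))/2 = (0.000152416 + 3.57346e-06)/2 = 7.79946e-05.
Integral + boundary = 0.000507845.
Correction k=1: B_{2}/2! · (f^{(1)}(23) − f^{(1)}(9)) = 1/12 · (-6.21471e-07 − (-6.77404e-05)) = 5.59324e-06.
After k=1: 0.000513439.
Correction k=2: B_{4}/4! · (f^{(3)}(23) − f^{(3)}(9)) = −1/720 · (-3.52441e-08 − (-2.50890e-05)) = -3.47969e-08.
After k=2: 0.000513404.
Correction k=3: B_{6}/6! · (f^{(5)}(23) − f^{(5)}(9)) = 1/30240 · (-3.73094e-09 − (-1.73455e-05)) = 5.73471e-10.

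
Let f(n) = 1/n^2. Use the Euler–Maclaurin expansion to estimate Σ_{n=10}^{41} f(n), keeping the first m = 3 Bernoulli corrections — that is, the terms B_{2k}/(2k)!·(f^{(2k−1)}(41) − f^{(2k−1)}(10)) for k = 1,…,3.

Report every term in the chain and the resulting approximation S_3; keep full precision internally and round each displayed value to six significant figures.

Integral: ∫_10^41 1/x^2 dx = 0.0756098.
Endpoint term: (f(10) + f(41))/2 = (0.0100000 + 0.000594884)/2 = 0.00529744.
So far: 0.0809072.
Order-1 term: 1/12 · (-2.90187e-05 − (-0.00200000)) = 0.000164248.
Running total after k=1: 0.0810714.
Order-2 term: −1/720 · (-2.07153e-07 − (-0.000240000)) = -3.33046e-07.
Running total after k=2: 0.0810711.
Order-3 term: 1/30240 · (-3.69697e-09 − (-7.20000e-05)) = 2.38083e-09.

S_3 ≈ 0.0810711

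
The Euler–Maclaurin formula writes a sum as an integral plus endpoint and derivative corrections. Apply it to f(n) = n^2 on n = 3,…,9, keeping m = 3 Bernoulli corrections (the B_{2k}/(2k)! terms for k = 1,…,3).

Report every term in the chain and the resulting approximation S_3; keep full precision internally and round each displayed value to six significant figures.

The integral term ∫_3^9 x^2 dx = 234.000.
Endpoint term: (f(3) + f(9))/2 = (9.00000 + 81.0000)/2 = 45.0000.
Running total after boundary: 279.000.
Correction k=1: B_{2}/2! · (f^{(1)}(9) − f^{(1)}(3)) = 1/12 · (18.0000 − 6.00000) = 1.00000.
After k=1: 280.000.
Correction k=2: B_{4}/4! · (f^{(3)}(9) − f^{(3)}(3)) = −1/720 · (0.00000 − 0.00000) = 0.00000.
After k=2: 280.000.
Correction k=3: B_{6}/6! · (f^{(5)}(9) − f^{(5)}(3)) = 1/30240 · (0.00000 − 0.00000) = 0.00000.

S_3 ≈ 280.000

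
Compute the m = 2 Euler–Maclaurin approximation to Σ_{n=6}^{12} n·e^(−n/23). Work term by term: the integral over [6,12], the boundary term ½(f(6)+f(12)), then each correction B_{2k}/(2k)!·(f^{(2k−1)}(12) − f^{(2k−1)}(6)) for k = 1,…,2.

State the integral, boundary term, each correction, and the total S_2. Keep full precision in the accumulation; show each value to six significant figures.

S_2 ≈ 41.9352

∫_6^12 x·e^(−x/23) dx evaluates to 36.0870.
Endpoint term: (f(6) + f(12))/2 = (4.62229 + 7.12185)/2 = 5.87207.
Running total after boundary: 41.9590.
k=1: B_{2}/(2)! × [f^{(1)}(12) − f^{(1)}(6)] = 1/12 × (0.283842 − 0.569412) = -0.0237975.
After k=1: 41.9352.
k=2: B_{4}/(4)! × [f^{(3)}(12) − f^{(3)}(6)] = −1/720 × (0.00278037 − 0.00398899) = 1.67863e-06.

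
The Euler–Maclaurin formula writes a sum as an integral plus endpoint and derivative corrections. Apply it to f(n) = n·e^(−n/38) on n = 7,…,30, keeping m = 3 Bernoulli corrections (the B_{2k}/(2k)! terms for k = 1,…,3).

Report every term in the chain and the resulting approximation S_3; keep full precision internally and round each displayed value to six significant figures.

∫_7^30 x·e^(−x/38) dx evaluates to 248.958.
½[f(7) + f(30)] = ½[5.82232 + 13.6225] = 9.72242.
Running total after boundary: 258.681.
k=1: B_{2}/(2)! × [f^{(1)}(30) − f^{(1)}(7)] = 1/12 × (0.0955966 − 0.678542) = -0.0485788.
After k=1: 258.632.
k=2: B_{4}/(4)! × [f^{(3)}(30) − f^{(3)}(7)] = −1/720 × (0.000695127 − 0.00162193) = 1.28722e-06.
After k=2: 258.632.
k=3: B_{6}/(6)! × [f^{(5)}(30) − f^{(5)}(7)] = 1/30240 × (9.16934e-07 − 1.92102e-06) = -3.32039e-11.

S_3 ≈ 258.632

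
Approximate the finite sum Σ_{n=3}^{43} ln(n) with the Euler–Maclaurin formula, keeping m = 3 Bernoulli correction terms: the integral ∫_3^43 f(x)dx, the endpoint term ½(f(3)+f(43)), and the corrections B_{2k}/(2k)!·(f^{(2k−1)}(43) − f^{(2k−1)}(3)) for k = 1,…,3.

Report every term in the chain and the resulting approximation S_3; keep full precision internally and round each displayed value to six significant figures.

∫_3^43 ln(x) dx evaluates to 118.436.
½[f(3) + f(43)] = ½[1.09861 + 3.76120] = 2.42991.
So far: 120.866.
Correction k=1: B_{2}/2! · (f^{(1)}(43) − f^{(1)}(3)) = 1/12 · (0.0232558 − 0.333333) = -0.0258398.
Running total after k=1: 120.840.
Correction k=2: B_{4}/4! · (f^{(3)}(43) − f^{(3)}(3)) = −1/720 · (2.51550e-05 − 0.0740741) = 0.000102846.
Running total after k=2: 120.840.
Correction k=3: B_{6}/6! · (f^{(5)}(43) − f^{(5)}(3)) = 1/30240 · (1.63256e-07 − 0.0987654) = -3.26605e-06.

S_3 ≈ 120.840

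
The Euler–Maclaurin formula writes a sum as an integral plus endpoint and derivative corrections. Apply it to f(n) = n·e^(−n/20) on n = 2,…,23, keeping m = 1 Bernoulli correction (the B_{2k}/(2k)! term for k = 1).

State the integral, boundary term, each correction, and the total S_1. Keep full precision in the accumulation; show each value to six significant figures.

The integral term ∫_2^23 x·e^(−x/20) dx = 125.821.
Boundary: ½(f(2) + f(23)) = ½(1.80967 + 7.28265) = 4.54616.
So far: 130.367.
Correction k=1: B_{2}/2! · (f^{(1)}(23) − f^{(1)}(2)) = 1/12 · (-0.0474955 − 0.814354) = -0.0718208.

S_1 ≈ 130.295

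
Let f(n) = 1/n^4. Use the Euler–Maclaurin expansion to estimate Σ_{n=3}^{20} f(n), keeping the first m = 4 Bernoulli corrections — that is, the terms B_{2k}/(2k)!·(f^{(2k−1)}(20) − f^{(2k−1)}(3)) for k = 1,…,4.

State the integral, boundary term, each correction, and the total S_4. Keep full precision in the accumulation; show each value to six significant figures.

S_4 ≈ 0.0197839

Integral: ∫_3^20 1/x^4 dx = 0.0123040.
Endpoint term: (f(3) + f(20))/2 = (0.0123457 + 6.25000e-06)/2 = 0.00617596.
So far: 0.0184800.
Correction k=1: B_{2}/2! · (f^{(1)}(20) − f^{(1)}(3)) = 1/12 · (-1.25000e-06 − (-0.0164609)) = 0.00137164.
After k=1: 0.0198516.
Correction k=2: B_{4}/4! · (f^{(3)}(20) − f^{(3)}(3)) = −1/720 · (-9.37500e-08 − (-0.0548697)) = -7.62078e-05.
After k=2: 0.0197754.
Correction k=3: B_{6}/6! · (f^{(5)}(20) − f^{(5)}(3)) = 1/30240 · (-1.31250e-08 − (-0.341411)) = 1.12901e-05.
After k=3: 0.0197867.
Correction k=4: B_{8}/8! · (f^{(7)}(20) − f^{(7)}(3)) = −1/1209600 · (-2.95313e-09 − (-3.41411)) = -2.82251e-06.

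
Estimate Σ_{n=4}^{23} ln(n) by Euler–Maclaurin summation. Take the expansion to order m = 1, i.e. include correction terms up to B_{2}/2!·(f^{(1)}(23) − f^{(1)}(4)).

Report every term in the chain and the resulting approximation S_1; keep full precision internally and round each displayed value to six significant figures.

S_1 ≈ 49.8149

∫_4^23 ln(x) dx evaluates to 47.5712.
Boundary: ½(f(4) + f(23)) = ½(1.38629 + 3.13549) = 2.26089.
So far: 49.8321.
Correction k=1: B_{2}/2! · (f^{(1)}(23) − f^{(1)}(4)) = 1/12 · (0.0434783 − 0.250000) = -0.0172101.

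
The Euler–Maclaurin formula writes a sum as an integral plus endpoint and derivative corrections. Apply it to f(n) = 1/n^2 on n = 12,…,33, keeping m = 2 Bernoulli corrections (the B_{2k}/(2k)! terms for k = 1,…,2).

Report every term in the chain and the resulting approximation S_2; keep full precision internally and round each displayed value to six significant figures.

S_2 ≈ 0.0570533

Integral: ∫_12^33 1/x^2 dx = 0.0530303.
½[f(12) + f(33)] = ½[0.00694444 + 0.000918274] = 0.00393136.
So far: 0.0569617.
Correction k=1: B_{2}/2! · (f^{(1)}(33) − f^{(1)}(12)) = 1/12 · (-5.56529e-05 − (-0.00115741)) = 9.18129e-05.
Running total after k=1: 0.0570535.
Correction k=2: B_{4}/4! · (f^{(3)}(33) − f^{(3)}(12)) = −1/720 · (-6.13256e-07 − (-9.64506e-05)) = -1.33107e-07.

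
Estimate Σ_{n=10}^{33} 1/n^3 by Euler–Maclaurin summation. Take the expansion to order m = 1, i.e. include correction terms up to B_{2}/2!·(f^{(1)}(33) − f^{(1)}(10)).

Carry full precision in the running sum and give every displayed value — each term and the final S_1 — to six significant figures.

Integral: ∫_10^33 1/x^3 dx = 0.00454086.
Boundary: ½(f(10) + f(33)) = ½(0.00100000 + 2.78265e-05) = 0.000513913.
Running total after boundary: 0.00505478.
Order-1 term: 1/12 · (-2.52968e-06 − (-0.000300000)) = 2.47892e-05.

S_1 ≈ 0.00507957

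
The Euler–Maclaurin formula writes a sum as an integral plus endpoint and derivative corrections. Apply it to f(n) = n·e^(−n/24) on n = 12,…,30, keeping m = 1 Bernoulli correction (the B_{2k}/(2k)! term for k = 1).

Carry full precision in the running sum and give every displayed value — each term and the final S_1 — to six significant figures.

S_1 ≈ 160.638

∫_12^30 x·e^(−x/24) dx evaluates to 152.732.
½[f(12) + f(30)] = ½[7.27837 + 8.59514] = 7.93676.
So far: 160.669.
Correction k=1: B_{2}/2! · (f^{(1)}(30) − f^{(1)}(12)) = 1/12 · (-0.0716262 − 0.303265) = -0.0312410.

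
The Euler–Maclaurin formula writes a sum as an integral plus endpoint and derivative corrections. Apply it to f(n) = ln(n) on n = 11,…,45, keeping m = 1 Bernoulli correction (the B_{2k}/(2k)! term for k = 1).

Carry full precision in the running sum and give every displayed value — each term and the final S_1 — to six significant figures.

The integral term ∫_11^45 ln(x) dx = 110.923.
Endpoint term: (f(11) + f(45))/2 = (2.39790 + 3.80666)/2 = 3.10228.
Running total after boundary: 114.025.
k=1: B_{2}/(2)! × [f^{(1)}(45) − f^{(1)}(11)] = 1/12 × (0.0222222 − 0.0909091) = -0.00572391.

S_1 ≈ 114.020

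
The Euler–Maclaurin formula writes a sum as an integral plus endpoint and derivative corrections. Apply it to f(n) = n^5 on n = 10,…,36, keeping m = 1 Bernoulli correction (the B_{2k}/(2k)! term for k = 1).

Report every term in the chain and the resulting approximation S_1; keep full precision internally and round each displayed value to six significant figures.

Integral: ∫_10^36 x^5 dx = 3.62630e+08.
½[f(10) + f(36)] = ½[100000 + 6.04662e+07] = 3.02831e+07.
Integral + boundary = 3.92913e+08.
Order-1 term: 1/12 · (8.39808e+06 − 50000.0) = 695673.

S_1 ≈ 3.93609e+08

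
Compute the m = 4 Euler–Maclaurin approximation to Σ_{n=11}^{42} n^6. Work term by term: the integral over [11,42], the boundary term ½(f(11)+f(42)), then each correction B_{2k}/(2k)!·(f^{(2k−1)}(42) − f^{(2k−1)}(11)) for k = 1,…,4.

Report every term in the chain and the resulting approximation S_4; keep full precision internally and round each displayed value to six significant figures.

The integral term ∫_11^42 x^6 dx = 3.29314e+10.
Endpoint term: (f(11) + f(42))/2 = (1.77156e+06 + 5.48903e+09)/2 = 2.74540e+09.
So far: 3.56768e+10.
Order-1 term: 1/12 · (7.84147e+08 − 966306) = 6.52651e+07.
Running total after k=1: 3.57421e+10.
Order-2 term: −1/720 · (8.89056e+06 − 159720) = -12126.2.
Running total after k=2: 3.57421e+10.
Order-3 term: 1/30240 · (30240.0 − 7920.00) = 0.738095.
Running total after k=3: 3.57421e+10.
Order-4 term: −1/1209600 · (0.00000 − 0.00000) = 0.00000.

S_4 ≈ 3.57421e+10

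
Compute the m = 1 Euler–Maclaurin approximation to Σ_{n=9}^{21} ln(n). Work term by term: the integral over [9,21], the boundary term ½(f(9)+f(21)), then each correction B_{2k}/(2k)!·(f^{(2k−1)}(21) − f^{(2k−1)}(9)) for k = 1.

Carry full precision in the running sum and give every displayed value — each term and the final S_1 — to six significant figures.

S_1 ≈ 34.7755

The integral term ∫_9^21 ln(x) dx = 32.1599.
Endpoint term: (f(9) + f(21))/2 = (2.19722 + 3.04452)/2 = 2.62087.
Integral + boundary = 34.7808.
Correction k=1: B_{2}/2! · (f^{(1)}(21) − f^{(1)}(9)) = 1/12 · (0.0476190 − 0.111111) = -0.00529101.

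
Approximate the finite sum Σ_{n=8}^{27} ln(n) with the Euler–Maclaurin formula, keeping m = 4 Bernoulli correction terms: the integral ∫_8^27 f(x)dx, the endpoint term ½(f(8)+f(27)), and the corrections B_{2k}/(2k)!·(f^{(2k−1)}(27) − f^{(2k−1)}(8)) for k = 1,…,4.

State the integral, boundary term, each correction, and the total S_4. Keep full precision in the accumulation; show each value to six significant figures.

Integral: ∫_8^27 ln(x) dx = 53.3521.
Boundary: ½(f(8) + f(27)) = ½(2.07944 + 3.29584) = 2.68764.
Running total after boundary: 56.0397.
Correction k=1: B_{2}/2! · (f^{(1)}(27) − f^{(1)}(8)) = 1/12 · (0.0370370 − 0.125000) = -0.00733025.
After k=1: 56.0324.
Correction k=2: B_{4}/4! · (f^{(3)}(27) − f^{(3)}(8)) = −1/720 · (0.000101611 − 0.00390625) = 5.28422e-06.
After k=2: 56.0324.
Correction k=3: B_{6}/6! · (f^{(5)}(27) − f^{(5)}(8)) = 1/30240 · (1.67260e-06 − 0.000732422) = -2.41650e-08.
After k=3: 56.0324.
Correction k=4: B_{8}/8! · (f^{(7)}(27) − f^{(7)}(8)) = −1/1209600 · (6.88313e-08 − 0.000343323) = 2.83775e-10.

S_4 ≈ 56.0324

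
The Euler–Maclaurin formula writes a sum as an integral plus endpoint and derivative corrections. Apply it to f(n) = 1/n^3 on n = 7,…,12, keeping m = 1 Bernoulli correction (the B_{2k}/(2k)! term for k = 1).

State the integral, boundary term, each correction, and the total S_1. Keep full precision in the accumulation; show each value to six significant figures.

Integral: ∫_7^12 1/x^3 dx = 0.00673186.
Endpoint term: (f(7) + f(12))/2 = (0.00291545 + 0.000578704)/2 = 0.00174708.
So far: 0.00847894.
Correction k=1: B_{2}/2! · (f^{(1)}(12) − f^{(1)}(7)) = 1/12 · (-0.000144676 − (-0.00124948)) = 9.20670e-05.

S_1 ≈ 0.00857100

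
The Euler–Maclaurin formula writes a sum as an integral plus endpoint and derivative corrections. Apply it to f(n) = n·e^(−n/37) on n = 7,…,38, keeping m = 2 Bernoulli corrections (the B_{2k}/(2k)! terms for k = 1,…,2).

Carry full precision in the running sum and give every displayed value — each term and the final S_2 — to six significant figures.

S_2 ≈ 363.381

Integral: ∫_7^38 x·e^(−x/37) dx = 353.737.
½[f(7) + f(38)] = ½[5.79341 + 13.6067] = 9.70003.
Integral + boundary = 363.438.
Correction k=1: B_{2}/2! · (f^{(1)}(38) − f^{(1)}(7)) = 1/12 · (-0.00967757 − 0.671051) = -0.0567274.
Running total after k=1: 363.381.
Correction k=2: B_{4}/4! · (f^{(3)}(38) − f^{(3)}(7)) = −1/720 · (0.000516043 − 0.00169928) = 1.64338e-06.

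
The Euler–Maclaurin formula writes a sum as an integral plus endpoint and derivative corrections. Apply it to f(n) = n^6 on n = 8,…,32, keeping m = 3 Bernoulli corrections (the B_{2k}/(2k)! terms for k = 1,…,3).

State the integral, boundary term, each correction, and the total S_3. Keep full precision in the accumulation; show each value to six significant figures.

S_3 ≈ 5.46199e+09

∫_8^32 x^6 dx evaluates to 4.90823e+09.
½[f(8) + f(32)] = ½[262144 + 1.07374e+09] = 5.37002e+08.
Integral + boundary = 5.44524e+09.
Correction k=1: B_{2}/2! · (f^{(1)}(32) − f^{(1)}(8)) = 1/12 · (2.01327e+08 − 196608) = 1.67608e+07.
Partial sum through k=1: 5.46200e+09.
Correction k=2: B_{4}/4! · (f^{(3)}(32) − f^{(3)}(8)) = −1/720 · (3.93216e+06 − 61440.0) = -5376.00.
Partial sum through k=2: 5.46199e+09.
Correction k=3: B_{6}/6! · (f^{(5)}(32) − f^{(5)}(8)) = 1/30240 · (23040.0 − 5760.00) = 0.571429.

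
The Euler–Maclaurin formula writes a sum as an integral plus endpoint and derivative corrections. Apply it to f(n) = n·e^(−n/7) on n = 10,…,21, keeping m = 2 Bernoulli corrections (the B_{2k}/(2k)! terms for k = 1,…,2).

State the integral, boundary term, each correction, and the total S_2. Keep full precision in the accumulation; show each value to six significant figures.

S_2 ≈ 20.4815

Integral: ∫_10^21 x·e^(−x/7) dx = 18.7602.
Endpoint term: (f(10) + f(21))/2 = (2.39651 + 1.04553)/2 = 1.72102.
Running total after boundary: 20.4812.
Correction k=1: B_{2}/2! · (f^{(1)}(21) − f^{(1)}(10)) = 1/12 · (-0.0995741 − (-0.102708)) = 0.000261121.
Running total after k=1: 20.4815.
Correction k=2: B_{4}/4! · (f^{(3)}(21) − f^{(3)}(10)) = −1/720 · (0.00000 − 0.00768560) = 1.06744e-05.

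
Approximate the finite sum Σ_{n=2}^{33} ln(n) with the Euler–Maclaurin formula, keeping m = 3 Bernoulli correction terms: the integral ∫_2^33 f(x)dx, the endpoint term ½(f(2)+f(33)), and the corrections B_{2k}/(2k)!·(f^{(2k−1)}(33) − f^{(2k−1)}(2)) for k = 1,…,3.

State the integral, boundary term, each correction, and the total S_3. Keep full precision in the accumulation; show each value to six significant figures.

Integral: ∫_2^33 ln(x) dx = 82.9985.
Endpoint term: (f(2) + f(33))/2 = (0.693147 + 3.49651)/2 = 2.09483.
Integral + boundary = 85.0933.
Order-1 term: 1/12 · (0.0303030 − 0.500000) = -0.0391414.
Running total after k=1: 85.0541.
Order-2 term: −1/720 · (5.56529e-05 − 0.250000) = 0.000347145.
Running total after k=2: 85.0545.
Order-3 term: 1/30240 · (6.13256e-07 − 0.750000) = -2.48016e-05.

S_3 ≈ 85.0545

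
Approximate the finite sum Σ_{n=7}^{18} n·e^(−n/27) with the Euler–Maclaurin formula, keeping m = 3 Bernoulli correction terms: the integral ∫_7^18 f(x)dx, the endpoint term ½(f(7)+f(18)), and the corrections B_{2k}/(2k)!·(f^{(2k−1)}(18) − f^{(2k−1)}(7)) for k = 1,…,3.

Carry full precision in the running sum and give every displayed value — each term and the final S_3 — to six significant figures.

∫_7^18 x·e^(−x/27) dx evaluates to 84.5481.
Boundary: ½(f(7) + f(18)) = ½(5.40136 + 9.24151) = 7.32143.
So far: 91.8695.
Correction k=1: B_{2}/2! · (f^{(1)}(18) − f^{(1)}(7)) = 1/12 · (0.171139 − 0.571573) = -0.0333695.
Running total after k=1: 91.8361.
Correction k=2: B_{4}/4! · (f^{(3)}(18) − f^{(3)}(7)) = −1/720 · (0.00164331 − 0.00290099) = 1.74677e-06.
Running total after k=2: 91.8361.
Correction k=3: B_{6}/6! · (f^{(5)}(18) − f^{(5)}(7)) = 1/30240 · (4.18637e-06 − 6.88329e-06) = -8.91840e-11.

S_3 ≈ 91.8361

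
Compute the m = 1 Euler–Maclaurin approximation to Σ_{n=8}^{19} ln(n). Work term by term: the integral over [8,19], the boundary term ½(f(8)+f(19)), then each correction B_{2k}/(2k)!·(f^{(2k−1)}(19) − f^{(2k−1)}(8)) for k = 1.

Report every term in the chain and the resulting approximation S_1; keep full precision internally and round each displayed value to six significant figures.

Integral: ∫_8^19 ln(x) dx = 28.3088.
Boundary: ½(f(8) + f(19)) = ½(2.07944 + 2.94444) = 2.51194.
So far: 30.8207.
Correction k=1: B_{2}/2! · (f^{(1)}(19) − f^{(1)}(8)) = 1/12 · (0.0526316 − 0.125000) = -0.00603070.

S_1 ≈ 30.8147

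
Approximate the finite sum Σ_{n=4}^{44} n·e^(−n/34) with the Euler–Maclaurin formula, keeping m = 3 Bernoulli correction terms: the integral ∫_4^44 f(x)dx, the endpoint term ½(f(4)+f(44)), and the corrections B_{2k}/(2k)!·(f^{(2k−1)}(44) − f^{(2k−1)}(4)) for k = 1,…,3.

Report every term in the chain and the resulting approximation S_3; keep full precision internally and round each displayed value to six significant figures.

S_3 ≈ 429.319

The integral term ∫_4^44 x·e^(−x/34) dx = 421.582.
½[f(4) + f(44)] = ½[3.55604 + 12.0621] = 7.80909.
So far: 429.391.
Correction k=1: B_{2}/2! · (f^{(1)}(44) − f^{(1)}(4)) = 1/12 · (-0.0806293 − 0.784420) = -0.0720875.
Running total after k=1: 429.319.
Correction k=2: B_{4}/4! · (f^{(3)}(44) − f^{(3)}(4)) = −1/720 · (0.000404542 − 0.00221664) = 2.51681e-06.
Running total after k=2: 429.319.
Correction k=3: B_{6}/6! · (f^{(5)}(44) − f^{(5)}(4)) = 1/30240 · (7.60235e-07 − 3.24803e-06) = -8.22684e-11.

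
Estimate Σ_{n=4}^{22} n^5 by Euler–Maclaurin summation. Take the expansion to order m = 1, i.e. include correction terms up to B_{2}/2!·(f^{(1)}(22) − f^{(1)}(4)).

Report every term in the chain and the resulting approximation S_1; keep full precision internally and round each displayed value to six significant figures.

S_1 ≈ 2.15708e+07

The integral term ∫_4^22 x^5 dx = 1.88960e+07.
Endpoint term: (f(4) + f(22))/2 = (1024.00 + 5.15363e+06)/2 = 2.57733e+06.
Integral + boundary = 2.14733e+07.
Correction k=1: B_{2}/2! · (f^{(1)}(22) − f^{(1)}(4)) = 1/12 · (1.17128e+06 − 1280.00) = 97500.0.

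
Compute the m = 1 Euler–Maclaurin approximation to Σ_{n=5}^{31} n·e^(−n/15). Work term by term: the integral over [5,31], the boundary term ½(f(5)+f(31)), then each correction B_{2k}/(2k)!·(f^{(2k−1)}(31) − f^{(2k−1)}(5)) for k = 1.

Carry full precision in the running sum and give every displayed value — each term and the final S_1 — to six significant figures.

S_1 ≈ 131.303

Integral: ∫_5^31 x·e^(−x/15) dx = 127.600.
½[f(5) + f(31)] = ½[3.58266 + 3.92482] = 3.75374.
Running total after boundary: 131.354.
Correction k=1: B_{2}/2! · (f^{(1)}(31) − f^{(1)}(5)) = 1/12 · (-0.135048 − 0.477688) = -0.0510613.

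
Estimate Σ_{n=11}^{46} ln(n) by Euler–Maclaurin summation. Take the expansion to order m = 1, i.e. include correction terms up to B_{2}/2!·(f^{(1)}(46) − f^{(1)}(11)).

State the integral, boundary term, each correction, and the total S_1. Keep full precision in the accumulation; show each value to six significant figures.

The integral term ∫_11^46 ln(x) dx = 114.741.
Boundary: ½(f(11) + f(46)) = ½(2.39790 + 3.82864) = 3.11327.
Running total after boundary: 117.854.
k=1: B_{2}/(2)! × [f^{(1)}(46) − f^{(1)}(11)] = 1/12 × (0.0217391 − 0.0909091) = -0.00576416.

S_1 ≈ 117.848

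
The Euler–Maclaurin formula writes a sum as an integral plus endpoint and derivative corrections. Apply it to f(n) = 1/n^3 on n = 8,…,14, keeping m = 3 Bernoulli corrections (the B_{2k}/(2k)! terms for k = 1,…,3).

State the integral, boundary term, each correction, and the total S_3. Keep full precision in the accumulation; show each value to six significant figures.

S_3 ≈ 0.00647448

The integral term ∫_8^14 1/x^3 dx = 0.00526148.
Endpoint term: (f(8) + f(14))/2 = (0.00195312 + 0.000364431)/2 = 0.00115878.
So far: 0.00642026.
k=1: B_{2}/(2)! × [f^{(1)}(14) − f^{(1)}(8)] = 1/12 × (-7.80925e-05 − (-0.000732422)) = 5.45275e-05.
Running total after k=1: 0.00647479.
k=2: B_{4}/(4)! × [f^{(3)}(14) − f^{(3)}(8)] = −1/720 × (-7.96862e-06 − (-0.000228882)) = -3.06824e-07.
Running total after k=2: 0.00647448.
k=3: B_{6}/(6)! × [f^{(5)}(14) − f^{(5)}(8)] = 1/30240 × (-1.70756e-06 − (-0.000150204)) = 4.91059e-09.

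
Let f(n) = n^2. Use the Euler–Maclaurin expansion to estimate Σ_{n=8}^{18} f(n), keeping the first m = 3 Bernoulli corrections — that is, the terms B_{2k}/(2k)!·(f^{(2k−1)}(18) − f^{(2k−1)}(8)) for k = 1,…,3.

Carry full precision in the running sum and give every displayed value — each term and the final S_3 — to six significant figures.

S_3 ≈ 1969.00

The integral term ∫_8^18 x^2 dx = 1773.33.
Boundary: ½(f(8) + f(18)) = ½(64.0000 + 324.000) = 194.000.
So far: 1967.33.
k=1: B_{2}/(2)! × [f^{(1)}(18) − f^{(1)}(8)] = 1/12 × (36.0000 − 16.0000) = 1.66667.
After k=1: 1969.00.
k=2: B_{4}/(4)! × [f^{(3)}(18) − f^{(3)}(8)] = −1/720 × (0.00000 − 0.00000) = 0.00000.
After k=2: 1969.00.
k=3: B_{6}/(6)! × [f^{(5)}(18) − f^{(5)}(8)] = 1/30240 × (0.00000 − 0.00000) = 0.00000.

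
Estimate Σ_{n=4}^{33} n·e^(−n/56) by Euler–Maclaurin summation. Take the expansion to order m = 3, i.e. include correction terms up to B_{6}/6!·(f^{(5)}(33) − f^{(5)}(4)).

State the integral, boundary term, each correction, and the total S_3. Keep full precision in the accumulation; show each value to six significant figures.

S_3 ≈ 374.592

The integral term ∫_4^33 x·e^(−x/56) dx = 363.630.
½[f(4) + f(33)] = ½[3.72425 + 18.3059] = 11.0151.
Running total after boundary: 374.645.
Order-1 term: 1/12 · (0.227833 − 0.864558) = -0.0530605.
After k=1: 374.592.
Order-2 term: −1/720 · (0.000426428 − 0.000869478) = 6.15347e-07.
After k=2: 374.592.
Order-3 term: 1/30240 · (2.48790e-07 − 4.66603e-07) = -7.20282e-12.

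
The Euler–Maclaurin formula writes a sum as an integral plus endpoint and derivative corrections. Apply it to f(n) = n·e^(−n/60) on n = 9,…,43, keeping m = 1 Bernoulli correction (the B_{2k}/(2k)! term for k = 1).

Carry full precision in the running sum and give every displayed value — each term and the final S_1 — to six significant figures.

∫_9^43 x·e^(−x/60) dx evaluates to 545.158.
Endpoint term: (f(9) + f(43))/2 = (7.74637 + 21.0002)/2 = 14.3733.
So far: 559.532.
Order-1 term: 1/12 · (0.138374 − 0.731602) = -0.0494357.

S_1 ≈ 559.482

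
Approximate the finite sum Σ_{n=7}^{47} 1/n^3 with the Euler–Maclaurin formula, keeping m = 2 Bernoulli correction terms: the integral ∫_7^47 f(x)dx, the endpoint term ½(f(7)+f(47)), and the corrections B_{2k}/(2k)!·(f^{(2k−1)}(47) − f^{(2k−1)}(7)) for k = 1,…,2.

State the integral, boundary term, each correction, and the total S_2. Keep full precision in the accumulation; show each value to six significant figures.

Integral: ∫_7^47 1/x^3 dx = 0.00997773.
Endpoint term: (f(7) + f(47))/2 = (0.00291545 + 9.63178e-06)/2 = 0.00146254.
So far: 0.0114403.
k=1: B_{2}/(2)! × [f^{(1)}(47) − f^{(1)}(7)] = 1/12 × (-6.14794e-07 − (-0.00124948)) = 0.000104072.
Partial sum through k=1: 0.0115443.
k=2: B_{4}/(4)! × [f^{(3)}(47) − f^{(3)}(7)] = −1/720 × (-5.56627e-09 − (-0.000509992)) = -7.08314e-07.

S_2 ≈ 0.0115436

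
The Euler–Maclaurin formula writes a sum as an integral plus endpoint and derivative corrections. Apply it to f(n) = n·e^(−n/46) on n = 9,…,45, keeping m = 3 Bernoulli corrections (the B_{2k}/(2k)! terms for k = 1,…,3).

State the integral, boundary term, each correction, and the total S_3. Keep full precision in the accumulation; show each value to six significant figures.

S_3 ≈ 518.733

Integral: ∫_9^45 x·e^(−x/46) dx = 506.628.
Endpoint term: (f(9) + f(45))/2 = (7.40068 + 16.9184)/2 = 12.1595.
Integral + boundary = 518.787.
Order-1 term: 1/12 · (0.00817314 − 0.661414) = -0.0544367.
Partial sum through k=1: 518.733.
Order-2 term: −1/720 · (0.000359216 − 0.00108980) = 1.01470e-06.
Partial sum through k=2: 518.733.
Order-3 term: 1/30240 · (3.37699e-07 − 8.82333e-07) = -1.80104e-11.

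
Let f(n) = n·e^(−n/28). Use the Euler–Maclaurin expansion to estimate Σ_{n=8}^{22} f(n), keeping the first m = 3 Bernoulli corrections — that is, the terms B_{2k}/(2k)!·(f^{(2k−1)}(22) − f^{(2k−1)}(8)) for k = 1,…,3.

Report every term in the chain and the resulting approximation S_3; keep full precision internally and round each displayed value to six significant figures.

Integral: ∫_8^22 x·e^(−x/28) dx = 119.377.
½[f(8) + f(22)] = ½[6.01182 + 10.0275] = 8.01964.
Integral + boundary = 127.397.
Correction k=1: B_{2}/2! · (f^{(1)}(22) − f^{(1)}(8)) = 1/12 · (0.0976701 − 0.536769) = -0.0365916.
After k=1: 127.361.
Correction k=2: B_{4}/4! · (f^{(3)}(22) − f^{(3)}(8)) = −1/720 · (0.00128732 − 0.00260169) = 1.82551e-06.
After k=2: 127.361.
Correction k=3: B_{6}/6! · (f^{(5)}(22) − f^{(5)}(8)) = 1/30240 · (3.12508e-06 − 5.76368e-06) = -8.72554e-11.

S_3 ≈ 127.361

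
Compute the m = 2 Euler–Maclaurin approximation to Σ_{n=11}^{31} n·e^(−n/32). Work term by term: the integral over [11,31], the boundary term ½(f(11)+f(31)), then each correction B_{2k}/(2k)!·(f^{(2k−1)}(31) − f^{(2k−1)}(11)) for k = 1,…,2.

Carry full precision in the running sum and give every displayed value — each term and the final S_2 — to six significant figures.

S_2 ≈ 220.288

Integral: ∫_11^31 x·e^(−x/32) dx = 210.543.
½[f(11) + f(31)] = ½[7.80017 + 11.7663] = 9.78322.
Running total after boundary: 220.326.
k=1: B_{2}/(2)! × [f^{(1)}(31) − f^{(1)}(11)] = 1/12 × (0.0118612 − 0.465351) = -0.0377908.
Running total after k=1: 220.288.
k=2: B_{4}/(4)! × [f^{(3)}(31) − f^{(3)}(11)] = −1/720 × (0.000752906 − 0.00183942) = 1.50904e-06.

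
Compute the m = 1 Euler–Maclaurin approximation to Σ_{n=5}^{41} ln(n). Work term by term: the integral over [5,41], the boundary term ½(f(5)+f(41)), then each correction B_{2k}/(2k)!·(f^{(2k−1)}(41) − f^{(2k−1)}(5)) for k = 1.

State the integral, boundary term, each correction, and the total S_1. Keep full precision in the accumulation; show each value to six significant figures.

S_1 ≈ 110.856

Integral: ∫_5^41 ln(x) dx = 108.209.
½[f(5) + f(41)] = ½[1.60944 + 3.71357] = 2.66150.
Running total after boundary: 110.871.
Correction k=1: B_{2}/2! · (f^{(1)}(41) − f^{(1)}(5)) = 1/12 · (0.0243902 − 0.200000) = -0.0146341.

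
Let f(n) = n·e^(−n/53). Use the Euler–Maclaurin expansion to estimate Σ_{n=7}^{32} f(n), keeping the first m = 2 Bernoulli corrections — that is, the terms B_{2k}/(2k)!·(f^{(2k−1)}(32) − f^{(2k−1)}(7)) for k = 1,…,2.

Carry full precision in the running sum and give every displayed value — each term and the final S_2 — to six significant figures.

∫_7^32 x·e^(−x/53) dx evaluates to 323.470.
Boundary: ½(f(7) + f(32)) = ½(6.13392 + 17.4958) = 11.8149.
Running total after boundary: 335.285.
Order-1 term: 1/12 · (0.216635 − 0.760540) = -0.0453255.
After k=1: 335.239.
Order-2 term: −1/720 · (0.000466402 − 0.000894657) = 5.94798e-07.

S_2 ≈ 335.239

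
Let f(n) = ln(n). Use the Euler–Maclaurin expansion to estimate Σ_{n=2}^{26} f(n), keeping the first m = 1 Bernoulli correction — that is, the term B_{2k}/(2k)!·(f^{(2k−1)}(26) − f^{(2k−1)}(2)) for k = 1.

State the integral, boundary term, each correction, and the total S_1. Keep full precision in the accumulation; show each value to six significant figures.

S_1 ≈ 61.2614

The integral term ∫_2^26 ln(x) dx = 59.3242.
½[f(2) + f(26)] = ½[0.693147 + 3.25810] = 1.97562.
So far: 61.2998.
Order-1 term: 1/12 · (0.0384615 − 0.500000) = -0.0384615.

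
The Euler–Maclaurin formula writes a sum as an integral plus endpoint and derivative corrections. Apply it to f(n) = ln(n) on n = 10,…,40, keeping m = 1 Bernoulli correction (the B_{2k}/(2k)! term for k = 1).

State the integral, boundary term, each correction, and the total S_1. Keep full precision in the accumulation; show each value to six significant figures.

S_1 ≈ 97.5188

Integral: ∫_10^40 ln(x) dx = 94.5293.
Boundary: ½(f(10) + f(40)) = ½(2.30259 + 3.68888) = 2.99573.
Running total after boundary: 97.5251.
Order-1 term: 1/12 · (0.0250000 − 0.100000) = -0.00625000.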